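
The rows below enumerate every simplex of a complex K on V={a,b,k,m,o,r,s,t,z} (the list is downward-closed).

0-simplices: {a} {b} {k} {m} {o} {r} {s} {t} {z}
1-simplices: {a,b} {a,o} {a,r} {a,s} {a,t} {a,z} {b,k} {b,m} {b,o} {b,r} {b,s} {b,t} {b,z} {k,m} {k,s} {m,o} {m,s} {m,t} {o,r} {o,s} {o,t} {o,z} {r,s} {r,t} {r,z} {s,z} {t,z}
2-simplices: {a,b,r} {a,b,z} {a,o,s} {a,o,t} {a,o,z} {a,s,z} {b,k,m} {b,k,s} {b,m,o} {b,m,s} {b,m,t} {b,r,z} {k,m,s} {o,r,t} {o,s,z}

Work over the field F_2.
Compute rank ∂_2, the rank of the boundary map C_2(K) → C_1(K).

rank∂_2=13

n_0=9 n_1=27 n_2=15  [Z2]
∂1: piv[ab,ao,ar,as,at,az,bk,bm] rk=8  ker:bo,br,bs,bt,bz,km,ks,mo,ms,mt,or,os,ot,oz,rs,rt,rz,sz,tz
∂2: piv[abr,abz,aos,aot,aoz,asz,bkm,bks,bmo,bms,bmt,brz,ort] rk=13  ker:kms,osz
rk∂_2=13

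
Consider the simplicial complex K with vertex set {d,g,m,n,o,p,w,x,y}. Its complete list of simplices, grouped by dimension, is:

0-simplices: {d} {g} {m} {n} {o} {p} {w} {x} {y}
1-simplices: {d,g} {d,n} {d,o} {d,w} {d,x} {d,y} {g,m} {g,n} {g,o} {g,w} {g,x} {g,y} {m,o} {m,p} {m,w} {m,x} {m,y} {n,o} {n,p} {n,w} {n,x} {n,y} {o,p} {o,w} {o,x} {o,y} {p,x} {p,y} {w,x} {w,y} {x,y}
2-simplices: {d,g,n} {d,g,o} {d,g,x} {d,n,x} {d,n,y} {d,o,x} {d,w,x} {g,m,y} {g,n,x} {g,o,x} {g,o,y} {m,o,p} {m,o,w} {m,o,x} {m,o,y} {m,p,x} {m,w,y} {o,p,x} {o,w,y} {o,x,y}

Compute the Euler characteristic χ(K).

n_0=9 n_1=31 n_2=20
χ=+9−31+20=-2

χ(K)=-2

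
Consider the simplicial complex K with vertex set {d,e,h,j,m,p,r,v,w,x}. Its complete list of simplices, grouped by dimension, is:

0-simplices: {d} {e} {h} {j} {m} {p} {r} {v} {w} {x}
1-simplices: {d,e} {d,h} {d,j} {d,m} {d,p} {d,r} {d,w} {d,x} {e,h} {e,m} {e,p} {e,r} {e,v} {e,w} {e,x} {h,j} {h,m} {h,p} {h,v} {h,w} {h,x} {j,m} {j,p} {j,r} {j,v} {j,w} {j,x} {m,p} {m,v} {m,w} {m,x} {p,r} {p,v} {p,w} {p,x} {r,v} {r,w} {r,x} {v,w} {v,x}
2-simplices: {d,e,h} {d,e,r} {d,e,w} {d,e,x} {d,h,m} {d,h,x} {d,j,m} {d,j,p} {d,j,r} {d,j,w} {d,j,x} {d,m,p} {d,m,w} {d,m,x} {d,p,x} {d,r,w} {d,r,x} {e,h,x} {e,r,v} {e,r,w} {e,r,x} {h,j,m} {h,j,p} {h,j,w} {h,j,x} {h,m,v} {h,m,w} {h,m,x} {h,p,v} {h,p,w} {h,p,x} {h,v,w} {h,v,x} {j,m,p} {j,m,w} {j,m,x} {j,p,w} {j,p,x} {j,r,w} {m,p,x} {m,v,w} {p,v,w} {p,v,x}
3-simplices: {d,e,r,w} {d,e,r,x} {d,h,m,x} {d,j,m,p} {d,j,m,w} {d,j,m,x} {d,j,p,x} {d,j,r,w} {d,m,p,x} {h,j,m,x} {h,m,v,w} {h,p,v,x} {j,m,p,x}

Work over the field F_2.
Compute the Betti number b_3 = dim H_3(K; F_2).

n_0=10 n_1=40 n_2=43 n_3=13  [Z2]
∂1: piv[de,dh,dj,dm,dp,dr,dw,dx,ev] rk=9  ker:eh,em,ep,er,ew,ex,hj,hm,hp,hv,hw,hx,jm,jp,jr,jv,jw,jx,mp,mv,mw,mx,pr,pv,pw,px,rv,rw,rx,vw,vx
∂2: piv[deh,der,dew,dex,dhm,dhx,djm,djp,djr,djw,djx,dmp,dmw,dmx,dpx,drw,drx,erv,hjm,hjp,hjw,hmv,hpv,hpw,hvw,hvx] rk=26  ker:ehx,erw,erx,hjx,hmw,hmx,hpx,jmp,jmw,jmx,jpw,jpx,jrw,mpx,mvw,pvw,pvx
∂3: piv[derw,derx,dhmx,djmp,djmw,djmx,djpx,djrw,dmpx,hjmx,hmvw,hpvx] rk=12  ker:jmpx
b_3=(13−12)−0=1

b_3=1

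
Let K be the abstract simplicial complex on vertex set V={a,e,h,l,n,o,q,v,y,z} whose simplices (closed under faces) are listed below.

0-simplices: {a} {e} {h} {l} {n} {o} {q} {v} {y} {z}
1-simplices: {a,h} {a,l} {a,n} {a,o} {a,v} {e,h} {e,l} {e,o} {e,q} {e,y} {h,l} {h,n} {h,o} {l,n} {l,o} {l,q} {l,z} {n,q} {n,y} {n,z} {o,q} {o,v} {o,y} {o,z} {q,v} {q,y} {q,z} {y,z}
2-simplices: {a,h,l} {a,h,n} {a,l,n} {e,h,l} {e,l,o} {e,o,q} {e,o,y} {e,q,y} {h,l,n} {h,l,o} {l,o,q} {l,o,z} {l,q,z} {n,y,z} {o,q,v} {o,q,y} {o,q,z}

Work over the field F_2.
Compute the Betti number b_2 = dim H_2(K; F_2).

b_2=3

n_0=10 n_1=28 n_2=17  [Z2]
∂1: piv[ah,al,an,ao,av,eh,eq,ey,lz] rk=9  ker:el,eo,hl,hn,ho,ln,lo,lq,nq,ny,nz,oq,ov,oy,oz,qv,qy,qz,yz
∂2: piv[ahl,ahn,aln,ehl,elo,eoq,eoy,eqy,hlo,loq,loz,lqz,nyz,oqv] rk=14  ker:hln,oqy,oqz
b_2=(17−14)−0=3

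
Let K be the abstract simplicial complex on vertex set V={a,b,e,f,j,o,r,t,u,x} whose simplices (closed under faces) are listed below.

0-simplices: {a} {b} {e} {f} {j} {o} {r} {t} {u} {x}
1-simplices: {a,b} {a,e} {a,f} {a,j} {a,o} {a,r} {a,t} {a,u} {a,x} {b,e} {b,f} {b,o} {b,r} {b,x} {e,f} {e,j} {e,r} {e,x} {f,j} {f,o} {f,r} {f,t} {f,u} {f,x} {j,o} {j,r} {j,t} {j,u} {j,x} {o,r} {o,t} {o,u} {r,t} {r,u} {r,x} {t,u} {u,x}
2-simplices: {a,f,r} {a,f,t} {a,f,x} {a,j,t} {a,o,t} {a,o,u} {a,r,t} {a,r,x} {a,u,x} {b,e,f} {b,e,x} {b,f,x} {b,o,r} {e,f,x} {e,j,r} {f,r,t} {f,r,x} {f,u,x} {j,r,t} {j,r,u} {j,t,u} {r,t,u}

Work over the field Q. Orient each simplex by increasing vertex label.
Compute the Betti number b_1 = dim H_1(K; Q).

n_0=10 n_1=37 n_2=22  [Q]
∂1: piv[ab,ae,af,aj,ao,ar,at,au,ax] rk=9  ker:be,bf,bo,br,bx,ef,ej,er,ex,fj,fo,fr,ft,fu,fx,jo,jr,jt,ju,jx,or,ot,ou,rt,ru,rx,tu,ux
∂2: piv[afr,aft,afx,ajt,aot,aou,art,arx,aux,bef,bex,bfx,bor,ejr,fux,jrt,jru,jtu] rk=18  ker:efx,frt,frx,rtu
b_1=(37−9)−18=10

b_1=10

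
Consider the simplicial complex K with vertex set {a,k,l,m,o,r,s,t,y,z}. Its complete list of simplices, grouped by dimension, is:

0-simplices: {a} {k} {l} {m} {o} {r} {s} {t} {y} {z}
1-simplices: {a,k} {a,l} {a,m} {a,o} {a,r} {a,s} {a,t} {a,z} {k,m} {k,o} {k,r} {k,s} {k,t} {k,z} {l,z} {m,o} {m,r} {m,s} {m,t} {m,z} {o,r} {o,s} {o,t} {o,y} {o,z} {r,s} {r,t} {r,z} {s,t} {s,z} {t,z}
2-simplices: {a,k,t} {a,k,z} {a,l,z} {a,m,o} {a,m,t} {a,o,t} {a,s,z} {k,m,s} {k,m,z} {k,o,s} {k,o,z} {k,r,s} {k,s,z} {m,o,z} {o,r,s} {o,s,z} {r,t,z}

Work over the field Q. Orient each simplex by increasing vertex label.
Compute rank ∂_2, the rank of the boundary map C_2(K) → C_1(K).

rank∂_2=16

n_0=10 n_1=31 n_2=17  [Q]
∂1: piv[ak,al,am,ao,ar,as,at,az,oy] rk=9  ker:km,ko,kr,ks,kt,kz,lz,mo,mr,ms,mt,mz,or,os,ot,oz,rs,rt,rz,st,sz,tz
∂2: piv[akt,akz,alz,amo,amt,aot,asz,kms,kmz,kos,koz,krs,ksz,moz,ors,rtz] rk=16  ker:osz
rk∂_2=16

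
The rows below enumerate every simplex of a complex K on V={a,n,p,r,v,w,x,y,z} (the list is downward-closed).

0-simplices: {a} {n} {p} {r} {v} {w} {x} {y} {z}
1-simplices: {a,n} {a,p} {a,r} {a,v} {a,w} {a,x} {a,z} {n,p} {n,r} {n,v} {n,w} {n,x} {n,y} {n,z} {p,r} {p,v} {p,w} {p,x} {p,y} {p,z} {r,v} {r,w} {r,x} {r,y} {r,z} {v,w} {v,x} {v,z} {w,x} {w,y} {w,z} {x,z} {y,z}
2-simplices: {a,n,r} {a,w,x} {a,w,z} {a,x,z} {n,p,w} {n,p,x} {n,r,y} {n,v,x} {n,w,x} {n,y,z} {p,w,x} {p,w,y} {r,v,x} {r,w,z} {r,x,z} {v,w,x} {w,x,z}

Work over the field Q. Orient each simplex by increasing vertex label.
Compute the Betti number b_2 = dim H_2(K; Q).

n_0=9 n_1=33 n_2=17  [Q]
∂1: piv[an,ap,ar,av,aw,ax,az,ny] rk=8  ker:np,nr,nv,nw,nx,nz,pr,pv,pw,px,py,pz,rv,rw,rx,ry,rz,vw,vx,vz,wx,wy,wz,xz,yz
∂2: piv[anr,awx,awz,axz,npw,npx,nry,nvx,nwx,nyz,pwy,rvx,rwz,rxz,vwx] rk=15  ker:pwx,wxz
b_2=(17−15)−0=2

b_2=2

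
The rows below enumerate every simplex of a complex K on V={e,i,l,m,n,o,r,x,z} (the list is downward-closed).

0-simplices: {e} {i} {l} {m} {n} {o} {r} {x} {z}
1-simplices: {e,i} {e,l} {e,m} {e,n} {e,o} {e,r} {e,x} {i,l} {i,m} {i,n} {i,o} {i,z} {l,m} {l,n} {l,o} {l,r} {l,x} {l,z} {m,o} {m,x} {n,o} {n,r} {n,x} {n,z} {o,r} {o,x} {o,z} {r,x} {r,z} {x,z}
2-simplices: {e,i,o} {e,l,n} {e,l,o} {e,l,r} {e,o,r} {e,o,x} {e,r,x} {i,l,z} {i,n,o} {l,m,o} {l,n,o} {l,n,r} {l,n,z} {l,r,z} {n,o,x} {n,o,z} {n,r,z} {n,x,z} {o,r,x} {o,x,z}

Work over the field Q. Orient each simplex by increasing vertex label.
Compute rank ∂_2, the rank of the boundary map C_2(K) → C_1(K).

n_0=9 n_1=30 n_2=20  [Q]
∂1: piv[ei,el,em,en,eo,er,ex,iz] rk=8  ker:il,im,in,io,lm,ln,lo,lr,lx,lz,mo,mx,no,nr,nx,nz,or,ox,oz,rx,rz,xz
∂2: piv[eio,eln,elo,elr,eor,eox,erx,ilz,ino,lmo,lno,lnr,lnz,lrz,nox,noz,nxz] rk=17  ker:nrz,orx,oxz
rk∂_2=17

rank∂_2=17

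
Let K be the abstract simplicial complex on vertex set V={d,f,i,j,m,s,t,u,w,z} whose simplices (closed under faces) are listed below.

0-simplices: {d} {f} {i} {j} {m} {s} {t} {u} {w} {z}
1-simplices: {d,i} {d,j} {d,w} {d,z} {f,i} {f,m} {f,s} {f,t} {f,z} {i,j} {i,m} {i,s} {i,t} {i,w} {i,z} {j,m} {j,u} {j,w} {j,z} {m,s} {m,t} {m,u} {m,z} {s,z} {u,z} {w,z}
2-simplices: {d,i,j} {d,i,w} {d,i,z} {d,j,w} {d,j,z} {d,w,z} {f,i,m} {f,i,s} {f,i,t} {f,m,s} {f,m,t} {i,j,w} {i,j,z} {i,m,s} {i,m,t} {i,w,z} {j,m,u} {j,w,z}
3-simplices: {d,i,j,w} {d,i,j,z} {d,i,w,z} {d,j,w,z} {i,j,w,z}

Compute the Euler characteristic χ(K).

n_0=10 n_1=26 n_2=18 n_3=5
χ=+10−26+18−5=-3

χ(K)=-3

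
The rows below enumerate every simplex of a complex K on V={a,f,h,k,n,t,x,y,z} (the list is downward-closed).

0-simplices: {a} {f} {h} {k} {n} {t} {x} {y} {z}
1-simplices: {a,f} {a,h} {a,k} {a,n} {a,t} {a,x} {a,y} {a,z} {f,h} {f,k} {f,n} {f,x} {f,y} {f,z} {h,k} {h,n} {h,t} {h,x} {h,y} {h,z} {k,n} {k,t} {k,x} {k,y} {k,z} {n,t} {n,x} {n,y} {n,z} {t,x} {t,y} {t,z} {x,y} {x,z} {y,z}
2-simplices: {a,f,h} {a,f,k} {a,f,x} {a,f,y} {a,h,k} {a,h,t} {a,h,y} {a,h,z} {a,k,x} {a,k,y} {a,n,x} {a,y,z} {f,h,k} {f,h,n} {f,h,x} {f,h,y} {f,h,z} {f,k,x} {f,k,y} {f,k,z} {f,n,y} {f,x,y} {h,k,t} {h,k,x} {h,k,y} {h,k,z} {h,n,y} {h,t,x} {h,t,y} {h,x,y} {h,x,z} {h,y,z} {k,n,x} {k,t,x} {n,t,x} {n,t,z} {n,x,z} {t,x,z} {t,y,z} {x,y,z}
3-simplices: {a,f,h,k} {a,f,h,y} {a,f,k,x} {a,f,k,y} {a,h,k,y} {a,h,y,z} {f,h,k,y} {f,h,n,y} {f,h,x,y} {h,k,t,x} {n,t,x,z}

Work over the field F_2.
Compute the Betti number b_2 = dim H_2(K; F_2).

b_2=4

n_0=9 n_1=35 n_2=40 n_3=11  [Z2]
∂1: piv[af,ah,ak,an,at,ax,ay,az] rk=8  ker:fh,fk,fn,fx,fy,fz,hk,hn,ht,hx,hy,hz,kn,kt,kx,ky,kz,nt,nx,ny,nz,tx,ty,tz,xy,xz,yz
∂2: piv[afh,afk,afx,afy,ahk,aht,ahy,ahz,akx,aky,anx,ayz,fhn,fhx,fhz,fkz,fny,fxy,hkt,htx,hty,hxz,knx,ntx,ntz,nxz] rk=26  ker:fhk,fhy,fkx,fky,hkx,hky,hkz,hny,hxy,hyz,ktx,txz,tyz,xyz
∂3: piv[afhk,afhy,afkx,afky,ahky,ahyz,fhny,fhxy,hktx,ntxz] rk=10  ker:fhky
b_2=(40−26)−10=4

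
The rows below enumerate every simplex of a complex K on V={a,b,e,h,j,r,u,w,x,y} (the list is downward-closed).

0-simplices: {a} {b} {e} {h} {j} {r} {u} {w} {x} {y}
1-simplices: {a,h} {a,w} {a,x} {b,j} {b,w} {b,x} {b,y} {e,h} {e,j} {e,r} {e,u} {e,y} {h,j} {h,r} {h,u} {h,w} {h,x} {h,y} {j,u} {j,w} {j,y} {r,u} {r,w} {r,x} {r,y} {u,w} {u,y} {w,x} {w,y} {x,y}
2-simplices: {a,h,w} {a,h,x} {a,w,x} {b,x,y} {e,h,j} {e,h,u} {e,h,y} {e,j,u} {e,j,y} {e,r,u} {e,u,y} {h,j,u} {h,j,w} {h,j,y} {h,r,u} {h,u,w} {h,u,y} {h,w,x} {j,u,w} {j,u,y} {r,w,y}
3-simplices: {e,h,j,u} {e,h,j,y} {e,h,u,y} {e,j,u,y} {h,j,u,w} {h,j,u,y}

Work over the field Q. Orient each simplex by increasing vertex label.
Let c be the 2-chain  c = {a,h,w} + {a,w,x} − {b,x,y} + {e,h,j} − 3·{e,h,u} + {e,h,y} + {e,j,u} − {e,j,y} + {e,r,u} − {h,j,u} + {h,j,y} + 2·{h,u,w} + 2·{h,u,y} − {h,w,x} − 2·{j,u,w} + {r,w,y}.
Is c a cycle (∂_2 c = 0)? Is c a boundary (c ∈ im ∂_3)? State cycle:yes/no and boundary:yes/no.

cycle:no boundary:no

n_0=10 n_1=30 n_2=21 n_3=6  [Q]
∂1: piv[ah,aw,ax,bj,bw,by,eh,er,eu] rk=9  ker:bx,ej,ey,hj,hr,hu,hw,hx,hy,ju,jw,jy,ru,rw,rx,ry,uw,uy,wx,wy,xy
∂2: piv[ahw,ahx,awx,bxy,ehj,ehu,ehy,eju,ejy,eru,euy,hjw,hru,huw,rwy] rk=15  ker:hju,hjy,huy,hwx,juw,juy
∂3: piv[ehju,ehjy,ehuy,ejuy,hjuw] rk=5  ker:hjuy
∂2c = {a,h} − {a,x} − {b,x} + {b,y} − {e,h} − {e,j} + {e,r} + {e,u} + {h,j} + 2·{h,u} − 2·{h,w} + {h,x} − 2·{h,y} − 2·{j,u} + 2·{j,w} + {r,u} + {r,w} − {r,y} + 2·{u,y} + {w,y} − {x,y}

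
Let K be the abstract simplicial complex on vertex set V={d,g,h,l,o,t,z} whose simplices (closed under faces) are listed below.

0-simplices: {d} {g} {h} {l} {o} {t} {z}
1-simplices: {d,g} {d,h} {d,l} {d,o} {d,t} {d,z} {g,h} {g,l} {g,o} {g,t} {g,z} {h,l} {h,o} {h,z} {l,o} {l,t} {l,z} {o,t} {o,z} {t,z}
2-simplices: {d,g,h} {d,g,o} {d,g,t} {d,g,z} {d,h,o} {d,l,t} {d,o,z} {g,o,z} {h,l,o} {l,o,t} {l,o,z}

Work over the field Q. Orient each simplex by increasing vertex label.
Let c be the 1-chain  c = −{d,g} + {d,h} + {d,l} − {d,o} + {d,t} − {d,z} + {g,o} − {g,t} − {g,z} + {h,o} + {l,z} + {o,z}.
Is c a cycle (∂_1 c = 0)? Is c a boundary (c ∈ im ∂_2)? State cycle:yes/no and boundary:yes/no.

cycle:yes boundary:no

n_0=7 n_1=20 n_2=11  [Q]
∂1: piv[dg,dh,dl,do,dt,dz] rk=6  ker:gh,gl,go,gt,gz,hl,ho,hz,lo,lt,lz,ot,oz,tz
∂2: piv[dgh,dgo,dgt,dgz,dho,dlt,doz,hlo,lot,loz] rk=10  ker:goz
∂1c = 0
c vs im∂2: residual ≠ 0 ⇒ not boundary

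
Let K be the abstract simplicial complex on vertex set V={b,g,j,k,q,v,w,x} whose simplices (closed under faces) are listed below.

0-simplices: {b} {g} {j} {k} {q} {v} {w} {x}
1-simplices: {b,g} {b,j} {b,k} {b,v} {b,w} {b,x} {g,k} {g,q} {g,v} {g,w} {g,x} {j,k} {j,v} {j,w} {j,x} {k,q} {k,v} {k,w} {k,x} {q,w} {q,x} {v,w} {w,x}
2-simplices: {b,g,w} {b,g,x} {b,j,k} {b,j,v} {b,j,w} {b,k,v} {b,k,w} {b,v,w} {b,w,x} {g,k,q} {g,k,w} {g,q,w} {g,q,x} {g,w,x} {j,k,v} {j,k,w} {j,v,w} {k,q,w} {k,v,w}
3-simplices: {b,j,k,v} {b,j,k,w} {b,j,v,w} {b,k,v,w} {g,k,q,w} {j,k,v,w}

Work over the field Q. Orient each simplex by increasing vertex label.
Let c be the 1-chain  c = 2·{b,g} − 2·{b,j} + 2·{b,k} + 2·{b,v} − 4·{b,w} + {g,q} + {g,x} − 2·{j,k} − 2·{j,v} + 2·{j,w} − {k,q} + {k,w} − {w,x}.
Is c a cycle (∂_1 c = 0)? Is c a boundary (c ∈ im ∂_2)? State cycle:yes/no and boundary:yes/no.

n_0=8 n_1=23 n_2=19 n_3=6  [Q]
∂1: piv[bg,bj,bk,bv,bw,bx,gq] rk=7  ker:gk,gv,gw,gx,jk,jv,jw,jx,kq,kv,kw,kx,qw,qx,vw,wx
∂2: piv[bgw,bgx,bjk,bjv,bjw,bkv,bkw,bvw,bwx,gkq,gkw,gqw,gqx] rk=13  ker:gwx,jkv,jkw,jvw,kqw,kvw
∂3: piv[bjkv,bjkw,bjvw,bkvw,gkqw] rk=5  ker:jkvw
∂1c = 0
c vs im∂2: reduces to 0 ⇒ boundary

cycle:yes boundary:yes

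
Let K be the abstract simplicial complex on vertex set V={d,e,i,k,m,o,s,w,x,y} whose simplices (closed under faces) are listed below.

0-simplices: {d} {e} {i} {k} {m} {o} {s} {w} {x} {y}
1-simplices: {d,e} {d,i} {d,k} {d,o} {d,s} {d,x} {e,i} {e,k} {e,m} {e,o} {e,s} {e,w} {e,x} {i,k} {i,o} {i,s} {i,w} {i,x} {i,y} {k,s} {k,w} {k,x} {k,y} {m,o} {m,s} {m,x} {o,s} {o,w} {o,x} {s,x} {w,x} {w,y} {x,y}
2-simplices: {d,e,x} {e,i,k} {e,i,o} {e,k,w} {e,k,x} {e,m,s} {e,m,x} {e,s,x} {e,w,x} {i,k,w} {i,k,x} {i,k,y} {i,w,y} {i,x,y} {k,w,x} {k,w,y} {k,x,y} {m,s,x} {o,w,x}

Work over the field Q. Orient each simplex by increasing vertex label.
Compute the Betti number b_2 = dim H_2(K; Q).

b_2=4

n_0=10 n_1=33 n_2=19  [Q]
∂1: piv[de,di,dk,do,ds,dx,em,ew,iy] rk=9  ker:ei,ek,eo,es,ex,ik,io,is,iw,ix,ks,kw,kx,ky,mo,ms,mx,os,ow,ox,sx,wx,wy,xy
∂2: piv[dex,eik,eio,ekw,ekx,ems,emx,esx,ewx,ikw,ikx,iky,iwy,ixy,owx] rk=15  ker:kwx,kwy,kxy,msx
b_2=(19−15)−0=4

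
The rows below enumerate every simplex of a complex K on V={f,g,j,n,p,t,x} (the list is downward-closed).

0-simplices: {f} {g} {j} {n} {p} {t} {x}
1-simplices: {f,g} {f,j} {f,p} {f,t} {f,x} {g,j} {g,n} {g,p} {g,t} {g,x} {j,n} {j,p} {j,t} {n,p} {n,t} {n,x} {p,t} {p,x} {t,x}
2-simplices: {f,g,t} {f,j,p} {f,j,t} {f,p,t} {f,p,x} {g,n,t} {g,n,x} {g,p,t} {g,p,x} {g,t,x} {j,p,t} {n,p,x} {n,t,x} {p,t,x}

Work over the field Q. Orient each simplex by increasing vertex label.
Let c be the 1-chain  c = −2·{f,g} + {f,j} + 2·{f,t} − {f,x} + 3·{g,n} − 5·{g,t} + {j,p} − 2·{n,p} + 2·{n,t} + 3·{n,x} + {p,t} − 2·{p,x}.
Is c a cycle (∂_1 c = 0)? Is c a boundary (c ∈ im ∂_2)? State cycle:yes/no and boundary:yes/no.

n_0=7 n_1=19 n_2=14  [Q]
∂1: piv[fg,fj,fp,ft,fx,gn] rk=6  ker:gj,gp,gt,gx,jn,jp,jt,np,nt,nx,pt,px,tx
∂2: piv[fgt,fjp,fjt,fpt,fpx,gnt,gnx,gpt,gpx,gtx,npx] rk=11  ker:jpt,ntx,ptx
∂1c = 0
c vs im∂2: reduces to 0 ⇒ boundary

cycle:yes boundary:yes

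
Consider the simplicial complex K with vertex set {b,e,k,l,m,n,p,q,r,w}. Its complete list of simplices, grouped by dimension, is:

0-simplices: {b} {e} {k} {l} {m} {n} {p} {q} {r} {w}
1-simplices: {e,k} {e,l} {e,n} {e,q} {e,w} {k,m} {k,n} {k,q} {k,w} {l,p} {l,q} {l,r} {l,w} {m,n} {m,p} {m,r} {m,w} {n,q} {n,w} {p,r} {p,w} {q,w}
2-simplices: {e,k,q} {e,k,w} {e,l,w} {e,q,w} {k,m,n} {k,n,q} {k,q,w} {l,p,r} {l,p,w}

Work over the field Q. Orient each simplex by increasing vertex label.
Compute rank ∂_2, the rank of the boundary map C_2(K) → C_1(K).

rank∂_2=8

n_0=10 n_1=22 n_2=9  [Q]
∂1: piv[ek,el,en,eq,ew,km,lp,lr] rk=8  ker:kn,kq,kw,lq,lw,mn,mp,mr,mw,nq,nw,pr,pw,qw
∂2: piv[ekq,ekw,elw,eqw,kmn,knq,lpr,lpw] rk=8  ker:kqw
rk∂_2=8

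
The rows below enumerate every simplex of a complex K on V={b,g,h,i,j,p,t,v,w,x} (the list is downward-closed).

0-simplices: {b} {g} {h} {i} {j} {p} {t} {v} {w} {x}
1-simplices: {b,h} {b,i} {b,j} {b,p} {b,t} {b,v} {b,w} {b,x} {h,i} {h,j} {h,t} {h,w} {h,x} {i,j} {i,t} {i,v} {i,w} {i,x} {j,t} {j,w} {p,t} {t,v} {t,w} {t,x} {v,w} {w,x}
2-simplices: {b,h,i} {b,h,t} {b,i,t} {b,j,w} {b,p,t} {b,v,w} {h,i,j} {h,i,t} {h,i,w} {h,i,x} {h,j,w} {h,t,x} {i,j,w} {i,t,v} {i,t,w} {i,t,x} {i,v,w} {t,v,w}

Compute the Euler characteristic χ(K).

χ(K)=2

n_0=10 n_1=26 n_2=18
χ=+10−26+18=2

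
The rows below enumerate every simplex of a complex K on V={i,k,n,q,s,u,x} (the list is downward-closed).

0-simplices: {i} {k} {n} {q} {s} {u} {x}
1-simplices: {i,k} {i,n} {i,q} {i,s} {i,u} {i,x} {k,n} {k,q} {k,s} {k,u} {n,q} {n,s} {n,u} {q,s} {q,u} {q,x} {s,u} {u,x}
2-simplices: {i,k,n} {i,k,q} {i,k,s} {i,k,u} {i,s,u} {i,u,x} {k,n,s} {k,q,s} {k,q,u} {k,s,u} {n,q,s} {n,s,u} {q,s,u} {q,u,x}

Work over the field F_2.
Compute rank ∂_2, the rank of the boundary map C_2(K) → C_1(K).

n_0=7 n_1=18 n_2=14  [Z2]
∂1: piv[ik,in,iq,is,iu,ix] rk=6  ker:kn,kq,ks,ku,nq,ns,nu,qs,qu,qx,su,ux
∂2: piv[ikn,ikq,iks,iku,isu,iux,kns,kqs,kqu,nqs,nsu,qux] rk=12  ker:ksu,qsu
rk∂_2=12

rank∂_2=12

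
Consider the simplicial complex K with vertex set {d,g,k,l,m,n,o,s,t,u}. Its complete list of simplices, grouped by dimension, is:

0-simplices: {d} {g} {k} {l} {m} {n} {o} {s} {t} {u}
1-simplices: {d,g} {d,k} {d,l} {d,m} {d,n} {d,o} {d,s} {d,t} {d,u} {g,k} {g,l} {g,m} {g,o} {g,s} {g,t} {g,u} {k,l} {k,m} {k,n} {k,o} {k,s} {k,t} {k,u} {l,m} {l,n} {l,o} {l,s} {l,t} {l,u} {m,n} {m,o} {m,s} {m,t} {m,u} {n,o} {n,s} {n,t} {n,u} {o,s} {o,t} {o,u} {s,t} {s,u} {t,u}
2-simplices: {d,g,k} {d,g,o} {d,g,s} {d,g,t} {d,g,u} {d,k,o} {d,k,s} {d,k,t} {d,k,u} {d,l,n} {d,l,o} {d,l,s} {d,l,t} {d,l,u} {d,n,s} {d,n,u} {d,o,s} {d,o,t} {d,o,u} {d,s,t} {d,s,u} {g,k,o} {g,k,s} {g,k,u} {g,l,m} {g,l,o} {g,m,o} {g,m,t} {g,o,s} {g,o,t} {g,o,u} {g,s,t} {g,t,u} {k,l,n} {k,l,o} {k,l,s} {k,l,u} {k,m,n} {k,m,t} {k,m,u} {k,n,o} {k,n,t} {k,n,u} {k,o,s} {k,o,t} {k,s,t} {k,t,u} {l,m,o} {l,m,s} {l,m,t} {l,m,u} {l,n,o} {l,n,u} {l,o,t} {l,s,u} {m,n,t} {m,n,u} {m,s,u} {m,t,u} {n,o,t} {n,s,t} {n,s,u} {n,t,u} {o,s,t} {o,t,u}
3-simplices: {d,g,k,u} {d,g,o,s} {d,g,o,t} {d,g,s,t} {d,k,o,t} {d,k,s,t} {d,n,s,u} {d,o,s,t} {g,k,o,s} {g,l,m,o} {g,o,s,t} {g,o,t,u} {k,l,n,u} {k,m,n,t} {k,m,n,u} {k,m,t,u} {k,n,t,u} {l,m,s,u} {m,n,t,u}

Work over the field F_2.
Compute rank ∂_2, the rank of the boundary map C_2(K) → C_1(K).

rank∂_2=34

n_0=10 n_1=44 n_2=65 n_3=19  [Z2]
∂1: piv[dg,dk,dl,dm,dn,do,ds,dt,du] rk=9  ker:gk,gl,gm,go,gs,gt,gu,kl,km,kn,ko,ks,kt,ku,lm,ln,lo,ls,lt,lu,mn,mo,ms,mt,mu,no,ns,nt,nu,os,ot,ou,st,su,tu
∂2: piv[dgk,dgo,dgs,dgt,dgu,dko,dks,dkt,dku,dln,dlo,dls,dlt,dlu,dns,dnu,dos,dot,dou,dst,dsu,glm,glo,gmo,gmt,gtu,kln,klo,kmn,kmt,kmu,kno,knt,lms] rk=34  ker:gko,gks,gku,gos,got,gou,gst,kls,klu,knu,kos,kot,kst,ktu,lmo,lmt,lmu,lno,lnu,lot,lsu,mnt,mnu,msu,mtu,not,nst,nsu,ntu,ost,otu
∂3: piv[dgku,dgos,dgot,dgst,dkot,dkst,dnsu,dost,gkos,glmo,gotu,klnu,kmnt,kmnu,kmtu,kntu,lmsu] rk=17  ker:gost,mntu
rk∂_2=34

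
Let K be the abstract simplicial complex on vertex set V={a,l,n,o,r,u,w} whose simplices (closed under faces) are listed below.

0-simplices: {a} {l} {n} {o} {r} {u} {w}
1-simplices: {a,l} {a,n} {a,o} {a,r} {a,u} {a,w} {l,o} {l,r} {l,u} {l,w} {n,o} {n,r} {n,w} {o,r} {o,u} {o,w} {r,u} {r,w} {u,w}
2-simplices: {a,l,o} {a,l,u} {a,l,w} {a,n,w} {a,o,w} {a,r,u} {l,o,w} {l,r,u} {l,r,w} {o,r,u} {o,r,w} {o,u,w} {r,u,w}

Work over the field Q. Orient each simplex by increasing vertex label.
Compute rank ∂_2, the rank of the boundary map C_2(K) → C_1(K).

n_0=7 n_1=19 n_2=13  [Q]
∂1: piv[al,an,ao,ar,au,aw] rk=6  ker:lo,lr,lu,lw,no,nr,nw,or,ou,ow,ru,rw,uw
∂2: piv[alo,alu,alw,anw,aow,aru,lru,lrw,oru,orw,ouw] rk=11  ker:low,ruw
rk∂_2=11

rank∂_2=11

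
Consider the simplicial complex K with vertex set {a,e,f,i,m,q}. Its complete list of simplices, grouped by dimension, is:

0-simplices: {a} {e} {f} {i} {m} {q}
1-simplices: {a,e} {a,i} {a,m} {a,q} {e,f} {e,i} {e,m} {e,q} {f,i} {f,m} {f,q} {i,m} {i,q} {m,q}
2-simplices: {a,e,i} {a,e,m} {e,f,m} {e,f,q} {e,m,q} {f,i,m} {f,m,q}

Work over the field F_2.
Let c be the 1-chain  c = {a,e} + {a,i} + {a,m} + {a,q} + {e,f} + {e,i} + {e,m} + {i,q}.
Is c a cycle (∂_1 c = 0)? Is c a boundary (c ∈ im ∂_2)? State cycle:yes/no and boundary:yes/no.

n_0=6 n_1=14 n_2=7  [Z2]
∂1: piv[ae,ai,am,aq,ef] rk=5  ker:ei,em,eq,fi,fm,fq,im,iq,mq
∂2: piv[aei,aem,efm,efq,emq,fim] rk=6  ker:fmq
∂1c = {f} + {i}

cycle:no boundary:no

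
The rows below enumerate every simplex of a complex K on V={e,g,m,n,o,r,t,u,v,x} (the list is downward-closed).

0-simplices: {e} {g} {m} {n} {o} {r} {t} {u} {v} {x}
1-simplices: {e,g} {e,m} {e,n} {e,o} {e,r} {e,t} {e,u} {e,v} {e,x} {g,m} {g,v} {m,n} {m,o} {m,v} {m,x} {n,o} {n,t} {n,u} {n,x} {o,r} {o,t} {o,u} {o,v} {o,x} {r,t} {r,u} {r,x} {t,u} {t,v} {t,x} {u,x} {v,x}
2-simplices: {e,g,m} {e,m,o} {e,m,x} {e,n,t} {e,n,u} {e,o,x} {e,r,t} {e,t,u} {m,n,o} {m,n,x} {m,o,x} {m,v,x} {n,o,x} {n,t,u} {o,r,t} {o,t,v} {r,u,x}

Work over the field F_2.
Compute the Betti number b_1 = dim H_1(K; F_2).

b_1=9

n_0=10 n_1=32 n_2=17  [Z2]
∂1: piv[eg,em,en,eo,er,et,eu,ev,ex] rk=9  ker:gm,gv,mn,mo,mv,mx,no,nt,nu,nx,or,ot,ou,ov,ox,rt,ru,rx,tu,tv,tx,ux,vx
∂2: piv[egm,emo,emx,ent,enu,eox,ert,etu,mno,mnx,mvx,ort,otv,rux] rk=14  ker:mox,nox,ntu
b_1=(32−9)−14=9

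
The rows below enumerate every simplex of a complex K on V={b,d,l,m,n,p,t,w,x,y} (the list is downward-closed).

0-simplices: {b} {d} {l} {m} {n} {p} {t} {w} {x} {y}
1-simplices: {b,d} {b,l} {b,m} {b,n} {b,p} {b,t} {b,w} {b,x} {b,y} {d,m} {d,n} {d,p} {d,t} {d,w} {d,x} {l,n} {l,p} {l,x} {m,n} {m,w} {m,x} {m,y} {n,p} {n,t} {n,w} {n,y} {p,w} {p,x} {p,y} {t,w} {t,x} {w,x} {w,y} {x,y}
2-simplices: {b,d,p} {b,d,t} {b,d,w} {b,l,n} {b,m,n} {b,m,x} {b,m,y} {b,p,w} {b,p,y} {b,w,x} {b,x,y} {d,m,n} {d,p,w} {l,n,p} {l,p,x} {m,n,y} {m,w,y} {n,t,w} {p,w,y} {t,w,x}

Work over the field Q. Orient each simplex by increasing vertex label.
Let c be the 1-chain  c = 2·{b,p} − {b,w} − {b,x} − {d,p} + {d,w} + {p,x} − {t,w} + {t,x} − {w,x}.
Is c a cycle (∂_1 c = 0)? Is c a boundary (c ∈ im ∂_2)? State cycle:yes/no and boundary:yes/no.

n_0=10 n_1=34 n_2=20  [Q]
∂1: piv[bd,bl,bm,bn,bp,bt,bw,bx,by] rk=9  ker:dm,dn,dp,dt,dw,dx,ln,lp,lx,mn,mw,mx,my,np,nt,nw,ny,pw,px,py,tw,tx,wx,wy,xy
∂2: piv[bdp,bdt,bdw,bln,bmn,bmx,bmy,bpw,bpy,bwx,bxy,dmn,lnp,lpx,mny,mwy,ntw,pwy,twx] rk=19  ker:dpw
∂1c = 0
c vs im∂2: residual ≠ 0 ⇒ not boundary

cycle:yes boundary:no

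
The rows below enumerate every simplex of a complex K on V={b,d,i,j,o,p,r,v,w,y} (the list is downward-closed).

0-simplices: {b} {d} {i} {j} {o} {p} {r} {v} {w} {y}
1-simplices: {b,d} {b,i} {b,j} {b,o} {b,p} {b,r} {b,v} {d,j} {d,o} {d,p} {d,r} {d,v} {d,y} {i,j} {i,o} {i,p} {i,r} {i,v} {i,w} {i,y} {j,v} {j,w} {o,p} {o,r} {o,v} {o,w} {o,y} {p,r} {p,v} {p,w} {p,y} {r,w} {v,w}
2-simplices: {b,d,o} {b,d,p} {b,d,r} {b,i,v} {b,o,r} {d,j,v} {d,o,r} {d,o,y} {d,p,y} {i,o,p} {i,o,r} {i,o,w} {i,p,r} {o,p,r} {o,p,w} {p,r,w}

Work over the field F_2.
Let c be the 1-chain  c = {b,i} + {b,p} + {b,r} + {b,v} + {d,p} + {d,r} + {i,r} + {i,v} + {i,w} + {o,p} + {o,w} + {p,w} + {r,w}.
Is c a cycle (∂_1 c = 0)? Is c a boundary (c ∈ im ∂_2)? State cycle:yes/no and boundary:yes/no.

n_0=10 n_1=33 n_2=16  [Z2]
∂1: piv[bd,bi,bj,bo,bp,br,bv,dy,iw] rk=9  ker:dj,do,dp,dr,dv,ij,io,ip,ir,iv,iy,jv,jw,op,or,ov,ow,oy,pr,pv,pw,py,rw,vw
∂2: piv[bdo,bdp,bdr,biv,bor,djv,doy,dpy,iop,ior,iow,ipr,opw,prw] rk=14  ker:dor,opr
∂1c = 0
c vs im∂2: reduces to 0 ⇒ boundary

cycle:yes boundary:yes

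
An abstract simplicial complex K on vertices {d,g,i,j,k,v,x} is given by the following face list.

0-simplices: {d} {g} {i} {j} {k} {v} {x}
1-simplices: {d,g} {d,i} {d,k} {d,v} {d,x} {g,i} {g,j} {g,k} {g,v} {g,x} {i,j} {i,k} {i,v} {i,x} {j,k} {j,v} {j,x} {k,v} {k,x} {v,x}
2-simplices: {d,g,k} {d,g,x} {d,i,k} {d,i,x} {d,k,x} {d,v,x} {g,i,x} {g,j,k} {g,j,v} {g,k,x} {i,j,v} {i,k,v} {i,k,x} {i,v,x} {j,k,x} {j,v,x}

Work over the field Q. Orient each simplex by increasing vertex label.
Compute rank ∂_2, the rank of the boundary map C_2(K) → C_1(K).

n_0=7 n_1=20 n_2=16  [Q]
∂1: piv[dg,di,dk,dv,dx,gj] rk=6  ker:gi,gk,gv,gx,ij,ik,iv,ix,jk,jv,jx,kv,kx,vx
∂2: piv[dgk,dgx,dik,dix,dkx,dvx,gix,gjk,gjv,ijv,ikv,ivx,jkx,jvx] rk=14  ker:gkx,ikx
rk∂_2=14

rank∂_2=14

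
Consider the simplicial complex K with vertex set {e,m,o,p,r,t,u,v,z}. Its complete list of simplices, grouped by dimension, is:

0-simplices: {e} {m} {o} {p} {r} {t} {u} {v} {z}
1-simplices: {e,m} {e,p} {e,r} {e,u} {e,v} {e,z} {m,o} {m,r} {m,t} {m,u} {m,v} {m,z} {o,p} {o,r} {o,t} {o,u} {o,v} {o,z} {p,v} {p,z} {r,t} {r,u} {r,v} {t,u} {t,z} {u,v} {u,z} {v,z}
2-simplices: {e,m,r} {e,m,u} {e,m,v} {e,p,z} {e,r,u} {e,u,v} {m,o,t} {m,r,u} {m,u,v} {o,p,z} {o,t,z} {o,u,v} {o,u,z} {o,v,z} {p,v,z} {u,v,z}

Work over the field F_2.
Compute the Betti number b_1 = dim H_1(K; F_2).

n_0=9 n_1=28 n_2=16  [Z2]
∂1: piv[em,ep,er,eu,ev,ez,mo,mt] rk=8  ker:mr,mu,mv,mz,op,or,ot,ou,ov,oz,pv,pz,rt,ru,rv,tu,tz,uv,uz,vz
∂2: piv[emr,emu,emv,epz,eru,euv,mot,opz,otz,ouv,ouz,ovz,pvz] rk=13  ker:mru,muv,uvz
b_1=(28−8)−13=7

b_1=7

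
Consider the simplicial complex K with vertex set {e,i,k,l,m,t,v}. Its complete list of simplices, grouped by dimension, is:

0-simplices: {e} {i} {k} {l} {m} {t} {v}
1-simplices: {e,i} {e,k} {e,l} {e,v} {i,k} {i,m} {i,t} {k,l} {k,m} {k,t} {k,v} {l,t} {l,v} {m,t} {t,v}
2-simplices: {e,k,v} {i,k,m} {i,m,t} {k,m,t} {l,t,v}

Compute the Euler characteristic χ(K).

n_0=7 n_1=15 n_2=5
χ=+7−15+5=-3

χ(K)=-3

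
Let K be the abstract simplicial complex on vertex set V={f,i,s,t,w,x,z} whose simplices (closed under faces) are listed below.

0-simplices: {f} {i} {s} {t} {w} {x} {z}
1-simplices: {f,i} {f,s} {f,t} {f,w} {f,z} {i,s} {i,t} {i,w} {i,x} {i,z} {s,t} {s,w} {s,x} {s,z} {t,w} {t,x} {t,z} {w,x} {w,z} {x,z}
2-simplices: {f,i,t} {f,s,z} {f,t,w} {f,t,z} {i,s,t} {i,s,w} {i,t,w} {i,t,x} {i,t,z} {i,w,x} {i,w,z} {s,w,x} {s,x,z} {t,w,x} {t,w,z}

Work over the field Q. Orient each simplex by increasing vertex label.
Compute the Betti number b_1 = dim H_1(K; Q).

b_1=1

n_0=7 n_1=20 n_2=15  [Q]
∂1: piv[fi,fs,ft,fw,fz,ix] rk=6  ker:is,it,iw,iz,st,sw,sx,sz,tw,tx,tz,wx,wz,xz
∂2: piv[fit,fsz,ftw,ftz,ist,isw,itw,itx,itz,iwx,iwz,swx,sxz] rk=13  ker:twx,twz
b_1=(20−6)−13=1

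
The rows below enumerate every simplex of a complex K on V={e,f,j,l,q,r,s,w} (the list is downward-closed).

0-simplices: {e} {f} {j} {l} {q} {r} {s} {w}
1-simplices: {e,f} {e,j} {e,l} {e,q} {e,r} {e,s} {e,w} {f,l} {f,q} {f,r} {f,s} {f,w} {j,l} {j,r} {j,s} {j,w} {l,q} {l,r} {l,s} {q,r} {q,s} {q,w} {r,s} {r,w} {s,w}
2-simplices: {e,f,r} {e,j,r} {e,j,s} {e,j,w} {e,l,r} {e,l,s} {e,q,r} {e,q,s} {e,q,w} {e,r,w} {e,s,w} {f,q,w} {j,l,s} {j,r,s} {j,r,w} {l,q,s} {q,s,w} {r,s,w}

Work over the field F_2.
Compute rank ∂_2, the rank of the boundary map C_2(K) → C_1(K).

rank∂_2=15

n_0=8 n_1=25 n_2=18  [Z2]
∂1: piv[ef,ej,el,eq,er,es,ew] rk=7  ker:fl,fq,fr,fs,fw,jl,jr,js,jw,lq,lr,ls,qr,qs,qw,rs,rw,sw
∂2: piv[efr,ejr,ejs,ejw,elr,els,eqr,eqs,eqw,erw,esw,fqw,jls,jrs,lqs] rk=15  ker:jrw,qsw,rsw
rk∂_2=15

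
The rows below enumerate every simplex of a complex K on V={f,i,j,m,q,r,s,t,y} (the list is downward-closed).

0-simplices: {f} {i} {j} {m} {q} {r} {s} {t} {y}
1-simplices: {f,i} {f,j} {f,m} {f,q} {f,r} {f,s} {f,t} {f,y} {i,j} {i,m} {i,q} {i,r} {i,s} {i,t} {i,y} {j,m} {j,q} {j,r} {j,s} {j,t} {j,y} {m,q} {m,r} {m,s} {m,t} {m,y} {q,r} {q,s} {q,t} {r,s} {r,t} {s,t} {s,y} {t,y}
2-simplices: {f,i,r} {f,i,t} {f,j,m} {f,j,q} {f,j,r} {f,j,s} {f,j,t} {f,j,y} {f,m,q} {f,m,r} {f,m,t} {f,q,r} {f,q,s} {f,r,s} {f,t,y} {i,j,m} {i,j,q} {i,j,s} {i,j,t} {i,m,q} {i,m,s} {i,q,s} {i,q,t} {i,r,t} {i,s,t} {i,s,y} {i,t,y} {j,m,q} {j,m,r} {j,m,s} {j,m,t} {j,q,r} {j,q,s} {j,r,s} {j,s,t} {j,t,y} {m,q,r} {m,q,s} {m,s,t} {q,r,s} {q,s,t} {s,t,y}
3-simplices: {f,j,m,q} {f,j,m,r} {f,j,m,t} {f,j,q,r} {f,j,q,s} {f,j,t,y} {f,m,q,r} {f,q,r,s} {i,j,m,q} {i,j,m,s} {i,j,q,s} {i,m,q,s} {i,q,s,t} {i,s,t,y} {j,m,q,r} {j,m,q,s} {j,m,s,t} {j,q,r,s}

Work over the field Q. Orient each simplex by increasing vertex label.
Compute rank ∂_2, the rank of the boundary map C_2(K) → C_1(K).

rank∂_2=25

n_0=9 n_1=34 n_2=42 n_3=18  [Q]
∂1: piv[fi,fj,fm,fq,fr,fs,ft,fy] rk=8  ker:ij,im,iq,ir,is,it,iy,jm,jq,jr,js,jt,jy,mq,mr,ms,mt,my,qr,qs,qt,rs,rt,st,sy,ty
∂2: piv[fir,fit,fjm,fjq,fjr,fjs,fjt,fjy,fmq,fmr,fmt,fqr,fqs,frs,fty,ijm,ijq,ijs,ijt,ims,iqt,irt,ist,isy,ity] rk=25  ker:imq,iqs,jmq,jmr,jms,jmt,jqr,jqs,jrs,jst,jty,mqr,mqs,mst,qrs,qst,sty
∂3: piv[fjmq,fjmr,fjmt,fjqr,fjqs,fjty,fmqr,fqrs,ijmq,ijms,ijqs,imqs,iqst,isty,jmst,jqrs] rk=16  ker:jmqr,jmqs
rk∂_2=25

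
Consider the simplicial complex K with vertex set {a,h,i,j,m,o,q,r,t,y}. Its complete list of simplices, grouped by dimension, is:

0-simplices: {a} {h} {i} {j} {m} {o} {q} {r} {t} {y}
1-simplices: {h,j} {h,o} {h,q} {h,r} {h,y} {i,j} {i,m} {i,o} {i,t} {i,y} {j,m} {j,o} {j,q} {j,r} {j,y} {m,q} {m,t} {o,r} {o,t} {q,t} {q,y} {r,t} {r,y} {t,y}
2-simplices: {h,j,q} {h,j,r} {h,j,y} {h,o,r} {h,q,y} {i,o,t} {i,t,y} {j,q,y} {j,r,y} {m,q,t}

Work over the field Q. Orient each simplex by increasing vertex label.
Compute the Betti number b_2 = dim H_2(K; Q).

b_2=1

n_0=10 n_1=24 n_2=10  [Q]
∂1: piv[hj,ho,hq,hr,hy,ij,im,it] rk=8  ker:io,iy,jm,jo,jq,jr,jy,mq,mt,or,ot,qt,qy,rt,ry,ty
∂2: piv[hjq,hjr,hjy,hor,hqy,iot,ity,jry,mqt] rk=9  ker:jqy
b_2=(10−9)−0=1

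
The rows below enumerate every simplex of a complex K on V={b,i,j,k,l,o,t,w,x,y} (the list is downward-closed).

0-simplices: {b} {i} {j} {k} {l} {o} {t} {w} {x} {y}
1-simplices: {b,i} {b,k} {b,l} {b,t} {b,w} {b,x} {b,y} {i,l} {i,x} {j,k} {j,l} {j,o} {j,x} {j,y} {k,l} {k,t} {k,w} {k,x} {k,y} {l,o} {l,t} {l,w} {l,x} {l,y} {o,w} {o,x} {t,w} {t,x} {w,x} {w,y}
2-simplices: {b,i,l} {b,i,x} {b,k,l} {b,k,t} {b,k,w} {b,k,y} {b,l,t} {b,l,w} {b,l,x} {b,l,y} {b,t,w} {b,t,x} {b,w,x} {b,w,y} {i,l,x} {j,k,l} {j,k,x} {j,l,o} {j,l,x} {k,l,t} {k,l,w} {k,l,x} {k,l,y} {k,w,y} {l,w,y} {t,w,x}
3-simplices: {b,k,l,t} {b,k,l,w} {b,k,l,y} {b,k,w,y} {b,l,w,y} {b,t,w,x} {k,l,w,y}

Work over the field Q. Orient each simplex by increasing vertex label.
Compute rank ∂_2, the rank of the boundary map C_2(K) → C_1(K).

rank∂_2=18

n_0=10 n_1=30 n_2=26 n_3=7  [Q]
∂1: piv[bi,bk,bl,bt,bw,bx,by,jk,jo] rk=9  ker:il,ix,jl,jx,jy,kl,kt,kw,kx,ky,lo,lt,lw,lx,ly,ow,ox,tw,tx,wx,wy
∂2: piv[bil,bix,bkl,bkt,bkw,bky,blt,blw,blx,bly,btw,btx,bwx,bwy,jkl,jkx,jlo,jlx] rk=18  ker:ilx,klt,klw,klx,kly,kwy,lwy,twx
∂3: piv[bklt,bklw,bkly,bkwy,blwy,btwx] rk=6  ker:klwy
rk∂_2=18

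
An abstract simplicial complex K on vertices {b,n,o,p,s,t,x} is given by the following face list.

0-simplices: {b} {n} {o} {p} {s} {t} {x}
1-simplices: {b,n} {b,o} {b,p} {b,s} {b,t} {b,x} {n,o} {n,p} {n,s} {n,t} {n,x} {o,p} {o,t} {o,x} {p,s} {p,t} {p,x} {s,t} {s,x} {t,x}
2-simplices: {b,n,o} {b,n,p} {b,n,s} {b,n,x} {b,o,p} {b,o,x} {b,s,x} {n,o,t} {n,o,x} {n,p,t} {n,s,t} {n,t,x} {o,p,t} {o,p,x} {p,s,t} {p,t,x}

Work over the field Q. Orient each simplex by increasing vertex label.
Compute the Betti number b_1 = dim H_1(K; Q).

b_1=1

n_0=7 n_1=20 n_2=16  [Q]
∂1: piv[bn,bo,bp,bs,bt,bx] rk=6  ker:no,np,ns,nt,nx,op,ot,ox,ps,pt,px,st,sx,tx
∂2: piv[bno,bnp,bns,bnx,bop,box,bsx,not,npt,nst,ntx,opx,pst] rk=13  ker:nox,opt,ptx
b_1=(20−6)−13=1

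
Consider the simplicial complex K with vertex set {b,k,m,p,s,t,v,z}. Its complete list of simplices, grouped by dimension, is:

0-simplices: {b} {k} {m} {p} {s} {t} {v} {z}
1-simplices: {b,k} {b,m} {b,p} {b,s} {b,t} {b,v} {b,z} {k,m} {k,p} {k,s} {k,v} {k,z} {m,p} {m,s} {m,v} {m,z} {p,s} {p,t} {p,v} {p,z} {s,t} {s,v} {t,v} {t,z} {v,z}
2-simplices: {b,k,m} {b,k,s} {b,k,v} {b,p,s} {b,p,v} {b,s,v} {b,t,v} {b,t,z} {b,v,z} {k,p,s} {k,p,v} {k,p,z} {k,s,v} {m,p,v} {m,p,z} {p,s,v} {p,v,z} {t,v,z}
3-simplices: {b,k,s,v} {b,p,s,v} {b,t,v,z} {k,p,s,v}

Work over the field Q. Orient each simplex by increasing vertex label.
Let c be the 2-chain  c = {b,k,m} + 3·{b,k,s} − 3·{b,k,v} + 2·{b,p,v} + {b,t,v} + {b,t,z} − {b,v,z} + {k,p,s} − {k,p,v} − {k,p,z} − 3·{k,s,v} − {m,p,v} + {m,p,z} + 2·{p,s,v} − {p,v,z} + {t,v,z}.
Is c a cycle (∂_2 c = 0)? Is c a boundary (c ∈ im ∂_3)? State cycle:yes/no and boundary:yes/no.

cycle:no boundary:no

n_0=8 n_1=25 n_2=18 n_3=4  [Q]
∂1: piv[bk,bm,bp,bs,bt,bv,bz] rk=7  ker:km,kp,ks,kv,kz,mp,ms,mv,mz,ps,pt,pv,pz,st,sv,tv,tz,vz
∂2: piv[bkm,bks,bkv,bps,bpv,bsv,btv,btz,bvz,kps,kpz,mpv,mpz,pvz] rk=14  ker:kpv,ksv,psv,tvz
∂3: piv[bksv,bpsv,btvz,kpsv] rk=4
∂2c = {b,k} − {b,m} + 2·{b,p} − 3·{b,s} + 2·{b,t} − {b,v} + {k,m} − {k,p} − {k,s} + {k,v} + {k,z} + {m,v} − {m,z} + 3·{p,s} − 3·{p,v} + {p,z} − {s,v} + 2·{t,v} − {v,z}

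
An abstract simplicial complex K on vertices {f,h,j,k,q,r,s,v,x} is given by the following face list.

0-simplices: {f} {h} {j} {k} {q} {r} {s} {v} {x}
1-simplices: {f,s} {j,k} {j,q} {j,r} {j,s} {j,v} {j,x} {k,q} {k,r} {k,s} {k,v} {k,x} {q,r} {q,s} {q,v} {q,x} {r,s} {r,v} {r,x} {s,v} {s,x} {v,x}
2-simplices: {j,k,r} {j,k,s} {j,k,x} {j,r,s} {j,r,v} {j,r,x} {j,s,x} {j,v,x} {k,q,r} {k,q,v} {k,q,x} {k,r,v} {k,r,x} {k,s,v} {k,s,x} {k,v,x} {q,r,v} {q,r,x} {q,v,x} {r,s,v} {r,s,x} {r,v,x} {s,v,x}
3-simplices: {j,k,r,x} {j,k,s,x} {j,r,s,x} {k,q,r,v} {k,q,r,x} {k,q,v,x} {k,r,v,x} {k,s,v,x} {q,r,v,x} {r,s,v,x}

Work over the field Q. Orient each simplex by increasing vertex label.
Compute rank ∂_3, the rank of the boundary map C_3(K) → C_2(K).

n_0=9 n_1=22 n_2=23 n_3=10  [Q]
∂1: piv[fs,jk,jq,jr,js,jv,jx] rk=7  ker:kq,kr,ks,kv,kx,qr,qs,qv,qx,rs,rv,rx,sv,sx,vx
∂2: piv[jkr,jks,jkx,jrs,jrv,jrx,jsx,jvx,kqr,kqv,kqx,krv,ksv] rk=13  ker:krx,ksx,kvx,qrv,qrx,qvx,rsv,rsx,rvx,svx
∂3: piv[jkrx,jksx,jrsx,kqrv,kqrx,kqvx,krvx,ksvx,rsvx] rk=9  ker:qrvx
rk∂_3=9

rank∂_3=9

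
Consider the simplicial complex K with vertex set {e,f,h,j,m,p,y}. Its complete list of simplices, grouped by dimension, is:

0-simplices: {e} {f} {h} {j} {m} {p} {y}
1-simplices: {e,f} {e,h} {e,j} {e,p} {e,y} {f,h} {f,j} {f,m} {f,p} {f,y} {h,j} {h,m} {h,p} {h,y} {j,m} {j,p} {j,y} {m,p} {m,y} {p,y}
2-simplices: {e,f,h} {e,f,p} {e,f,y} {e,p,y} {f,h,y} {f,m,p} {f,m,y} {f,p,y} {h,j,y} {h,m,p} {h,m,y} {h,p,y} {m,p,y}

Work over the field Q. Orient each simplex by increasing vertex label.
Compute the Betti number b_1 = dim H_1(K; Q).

b_1=4

n_0=7 n_1=20 n_2=13  [Q]
∂1: piv[ef,eh,ej,ep,ey,fm] rk=6  ker:fh,fj,fp,fy,hj,hm,hp,hy,jm,jp,jy,mp,my,py
∂2: piv[efh,efp,efy,epy,fhy,fmp,fmy,hjy,hmp,hmy] rk=10  ker:fpy,hpy,mpy
b_1=(20−6)−10=4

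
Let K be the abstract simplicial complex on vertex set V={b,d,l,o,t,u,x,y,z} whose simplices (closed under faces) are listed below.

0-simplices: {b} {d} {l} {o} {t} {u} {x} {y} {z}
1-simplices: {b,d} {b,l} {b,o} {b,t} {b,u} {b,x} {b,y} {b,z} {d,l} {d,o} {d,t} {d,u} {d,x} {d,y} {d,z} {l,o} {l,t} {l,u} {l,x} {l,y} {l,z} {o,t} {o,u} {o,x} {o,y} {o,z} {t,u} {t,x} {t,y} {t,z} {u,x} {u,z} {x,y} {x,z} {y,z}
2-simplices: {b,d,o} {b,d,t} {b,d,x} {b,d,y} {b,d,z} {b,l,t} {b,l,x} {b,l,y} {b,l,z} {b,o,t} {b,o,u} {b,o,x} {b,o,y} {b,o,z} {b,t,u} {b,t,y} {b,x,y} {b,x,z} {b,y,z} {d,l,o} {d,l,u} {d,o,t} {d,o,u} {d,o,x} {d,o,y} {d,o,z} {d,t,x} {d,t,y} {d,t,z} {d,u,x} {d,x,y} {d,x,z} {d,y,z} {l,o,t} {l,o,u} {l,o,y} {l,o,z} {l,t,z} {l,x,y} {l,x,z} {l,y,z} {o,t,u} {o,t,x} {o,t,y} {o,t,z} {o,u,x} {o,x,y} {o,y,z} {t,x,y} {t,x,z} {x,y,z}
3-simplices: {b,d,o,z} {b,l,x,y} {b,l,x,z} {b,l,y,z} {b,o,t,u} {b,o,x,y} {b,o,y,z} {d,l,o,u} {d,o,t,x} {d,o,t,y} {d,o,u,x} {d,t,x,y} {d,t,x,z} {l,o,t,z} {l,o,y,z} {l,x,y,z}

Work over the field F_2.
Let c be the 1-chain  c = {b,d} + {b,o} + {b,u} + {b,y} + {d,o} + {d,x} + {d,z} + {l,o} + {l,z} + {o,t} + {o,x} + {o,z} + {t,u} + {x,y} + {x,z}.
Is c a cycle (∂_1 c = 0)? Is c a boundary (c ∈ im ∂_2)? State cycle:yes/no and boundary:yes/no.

n_0=9 n_1=35 n_2=51 n_3=16  [Z2]
∂1: piv[bd,bl,bo,bt,bu,bx,by,bz] rk=8  ker:dl,do,dt,du,dx,dy,dz,lo,lt,lu,lx,ly,lz,ot,ou,ox,oy,oz,tu,tx,ty,tz,ux,uz,xy,xz,yz
∂2: piv[bdo,bdt,bdx,bdy,bdz,blt,blx,bly,blz,bot,bou,box,boy,boz,btu,bty,bxy,bxz,byz,dlo,dlu,dou,dtx,dtz,dux,lot] rk=26  ker:dot,dox,doy,doz,dty,dxy,dxz,dyz,lou,loy,loz,ltz,lxy,lxz,lyz,otu,otx,oty,otz,oux,oxy,oyz,txy,txz,xyz
∂3: piv[bdoz,blxy,blxz,blyz,botu,boxy,boyz,dlou,dotx,doty,doux,dtxy,dtxz,lotz,loyz,lxyz] rk=16
∂1c = 0
c vs im∂2: reduces to 0 ⇒ boundary

cycle:yes boundary:yes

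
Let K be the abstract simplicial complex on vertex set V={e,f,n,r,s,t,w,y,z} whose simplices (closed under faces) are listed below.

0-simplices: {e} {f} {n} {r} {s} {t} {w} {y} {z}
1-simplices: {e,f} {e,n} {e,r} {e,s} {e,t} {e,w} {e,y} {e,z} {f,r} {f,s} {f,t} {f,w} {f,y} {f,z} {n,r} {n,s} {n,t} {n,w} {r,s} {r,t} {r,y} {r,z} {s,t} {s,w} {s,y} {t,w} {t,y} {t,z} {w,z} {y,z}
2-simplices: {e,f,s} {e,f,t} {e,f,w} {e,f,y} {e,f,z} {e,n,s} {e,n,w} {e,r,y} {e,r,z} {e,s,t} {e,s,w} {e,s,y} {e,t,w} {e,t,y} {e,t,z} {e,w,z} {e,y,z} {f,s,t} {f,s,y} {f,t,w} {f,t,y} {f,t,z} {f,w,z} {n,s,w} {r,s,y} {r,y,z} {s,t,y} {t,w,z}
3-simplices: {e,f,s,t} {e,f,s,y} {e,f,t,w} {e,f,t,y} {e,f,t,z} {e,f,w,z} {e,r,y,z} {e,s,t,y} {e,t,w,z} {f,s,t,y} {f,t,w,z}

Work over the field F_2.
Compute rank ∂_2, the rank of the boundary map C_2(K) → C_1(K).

n_0=9 n_1=30 n_2=28 n_3=11  [Z2]
∂1: piv[ef,en,er,es,et,ew,ey,ez] rk=8  ker:fr,fs,ft,fw,fy,fz,nr,ns,nt,nw,rs,rt,ry,rz,st,sw,sy,tw,ty,tz,wz,yz
∂2: piv[efs,eft,efw,efy,efz,ens,enw,ery,erz,est,esw,esy,etw,ety,etz,ewz,eyz,rsy] rk=18  ker:fst,fsy,ftw,fty,ftz,fwz,nsw,ryz,sty,twz
∂3: piv[efst,efsy,eftw,efty,eftz,efwz,eryz,esty,etwz] rk=9  ker:fsty,ftwz
rk∂_2=18

rank∂_2=18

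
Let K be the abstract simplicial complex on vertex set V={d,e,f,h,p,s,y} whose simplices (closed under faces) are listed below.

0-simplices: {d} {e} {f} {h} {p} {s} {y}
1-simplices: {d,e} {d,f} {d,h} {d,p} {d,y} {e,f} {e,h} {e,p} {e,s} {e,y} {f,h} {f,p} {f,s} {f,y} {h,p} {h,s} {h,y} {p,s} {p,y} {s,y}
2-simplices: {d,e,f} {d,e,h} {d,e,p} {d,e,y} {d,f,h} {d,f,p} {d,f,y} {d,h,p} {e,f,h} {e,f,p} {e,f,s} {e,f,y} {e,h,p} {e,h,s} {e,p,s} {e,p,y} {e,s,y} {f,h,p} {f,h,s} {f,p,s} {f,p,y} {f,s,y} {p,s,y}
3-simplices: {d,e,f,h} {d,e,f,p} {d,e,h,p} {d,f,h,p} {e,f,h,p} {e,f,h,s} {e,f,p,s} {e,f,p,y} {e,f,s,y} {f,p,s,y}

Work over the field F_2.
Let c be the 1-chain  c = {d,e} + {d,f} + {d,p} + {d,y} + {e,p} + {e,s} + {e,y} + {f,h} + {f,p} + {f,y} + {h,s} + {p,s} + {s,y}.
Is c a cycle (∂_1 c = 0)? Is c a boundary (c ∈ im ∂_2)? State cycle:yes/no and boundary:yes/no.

n_0=7 n_1=20 n_2=23 n_3=10  [Z2]
∂1: piv[de,df,dh,dp,dy,es] rk=6  ker:ef,eh,ep,ey,fh,fp,fs,fy,hp,hs,hy,ps,py,sy
∂2: piv[def,deh,dep,dey,dfh,dfp,dfy,dhp,efs,ehs,eps,epy,esy] rk=13  ker:efh,efp,efy,ehp,fhp,fhs,fps,fpy,fsy,psy
∂3: piv[defh,defp,dehp,dfhp,efhs,efps,efpy,efsy,fpsy] rk=9  ker:efhp
∂1c = 0
c vs im∂2: reduces to 0 ⇒ boundary

cycle:yes boundary:yes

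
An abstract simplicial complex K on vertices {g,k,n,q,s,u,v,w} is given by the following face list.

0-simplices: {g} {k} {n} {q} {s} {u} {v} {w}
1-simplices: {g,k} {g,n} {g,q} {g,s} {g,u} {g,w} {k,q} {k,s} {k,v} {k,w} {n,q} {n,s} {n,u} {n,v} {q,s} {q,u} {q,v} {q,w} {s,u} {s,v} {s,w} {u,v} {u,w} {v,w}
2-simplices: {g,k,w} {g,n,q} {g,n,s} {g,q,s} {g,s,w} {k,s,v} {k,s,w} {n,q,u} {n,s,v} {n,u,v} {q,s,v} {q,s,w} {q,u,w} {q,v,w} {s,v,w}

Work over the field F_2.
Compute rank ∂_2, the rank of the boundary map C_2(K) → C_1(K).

rank∂_2=14

n_0=8 n_1=24 n_2=15  [Z2]
∂1: piv[gk,gn,gq,gs,gu,gw,kv] rk=7  ker:kq,ks,kw,nq,ns,nu,nv,qs,qu,qv,qw,su,sv,sw,uv,uw,vw
∂2: piv[gkw,gnq,gns,gqs,gsw,ksv,ksw,nqu,nsv,nuv,qsv,qsw,quw,qvw] rk=14  ker:svw
rk∂_2=14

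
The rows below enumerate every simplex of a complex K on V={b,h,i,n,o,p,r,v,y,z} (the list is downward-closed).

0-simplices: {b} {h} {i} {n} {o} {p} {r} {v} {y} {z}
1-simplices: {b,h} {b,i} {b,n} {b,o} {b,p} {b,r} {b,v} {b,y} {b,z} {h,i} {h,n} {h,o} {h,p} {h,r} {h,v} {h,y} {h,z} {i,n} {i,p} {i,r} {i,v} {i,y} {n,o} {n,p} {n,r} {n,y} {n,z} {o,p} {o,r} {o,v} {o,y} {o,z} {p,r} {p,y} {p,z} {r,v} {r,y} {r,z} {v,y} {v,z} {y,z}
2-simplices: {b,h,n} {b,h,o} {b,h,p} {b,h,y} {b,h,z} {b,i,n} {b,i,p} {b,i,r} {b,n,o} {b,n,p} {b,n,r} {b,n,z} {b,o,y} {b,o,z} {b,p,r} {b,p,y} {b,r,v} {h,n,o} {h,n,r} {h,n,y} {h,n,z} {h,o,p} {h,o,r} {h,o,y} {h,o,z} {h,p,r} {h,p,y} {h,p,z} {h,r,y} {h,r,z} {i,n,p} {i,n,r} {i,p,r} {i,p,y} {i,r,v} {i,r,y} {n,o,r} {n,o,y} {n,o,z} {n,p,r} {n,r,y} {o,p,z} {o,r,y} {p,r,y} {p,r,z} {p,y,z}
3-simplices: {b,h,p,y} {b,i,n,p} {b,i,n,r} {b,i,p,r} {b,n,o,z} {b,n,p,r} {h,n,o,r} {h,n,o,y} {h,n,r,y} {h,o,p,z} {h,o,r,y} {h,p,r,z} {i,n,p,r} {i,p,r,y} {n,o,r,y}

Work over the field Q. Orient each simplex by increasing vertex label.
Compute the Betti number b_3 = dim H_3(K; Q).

n_0=10 n_1=41 n_2=46 n_3=15  [Q]
∂1: piv[bh,bi,bn,bo,bp,br,bv,by,bz] rk=9  ker:hi,hn,ho,hp,hr,hv,hy,hz,in,ip,ir,iv,iy,no,np,nr,ny,nz,op,or,ov,oy,oz,pr,py,pz,rv,ry,rz,vy,vz,yz
∂2: piv[bhn,bho,bhp,bhy,bhz,bin,bip,bir,bno,bnp,bnr,bnz,boy,boz,bpr,bpy,brv,hnr,hny,hop,hor,hpz,hry,hrz,ipy,irv,pyz] rk=27  ker:hno,hnz,hoy,hoz,hpr,hpy,inp,inr,ipr,iry,nor,noy,noz,npr,nry,opz,ory,pry,prz
∂3: piv[bhpy,binp,binr,bipr,bnoz,bnpr,hnor,hnoy,hnry,hopz,hory,hprz,ipry] rk=13  ker:inpr,nory
b_3=(15−13)−0=2

b_3=2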